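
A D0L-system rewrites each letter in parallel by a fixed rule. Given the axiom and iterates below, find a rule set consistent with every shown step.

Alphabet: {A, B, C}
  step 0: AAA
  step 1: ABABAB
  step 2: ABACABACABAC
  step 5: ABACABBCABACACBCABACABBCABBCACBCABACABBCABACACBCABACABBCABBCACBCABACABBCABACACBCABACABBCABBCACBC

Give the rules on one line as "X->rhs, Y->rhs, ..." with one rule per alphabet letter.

A->AB, B->AC, C->BC

  step 1 ⇒ step 2: ABABAB ⇒ AB·AC·AB·AC·AB·AC
    A ↦ AB
    B ↦ AC
    C ↦ BC  (constrained at step 2)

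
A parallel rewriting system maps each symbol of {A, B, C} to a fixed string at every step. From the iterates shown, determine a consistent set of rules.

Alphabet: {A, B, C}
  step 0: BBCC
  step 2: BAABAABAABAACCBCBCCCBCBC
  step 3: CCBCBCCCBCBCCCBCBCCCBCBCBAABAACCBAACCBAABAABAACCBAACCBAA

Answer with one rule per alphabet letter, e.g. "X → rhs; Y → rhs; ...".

  step 2 ⇒ step 3: BAABAABAABAACCBCBCCCBCBC ⇒ CC·BC·BC·CC·BC·BC·CC·BC·BC·CC·BC·BC·BAA·BAA·CC·BAA·CC·BAA·BAA·BAA·CC·BAA·CC·BAA
    A ↦ BC
    B ↦ CC
    C ↦ BAA

A->BC, B->CC, C->BAA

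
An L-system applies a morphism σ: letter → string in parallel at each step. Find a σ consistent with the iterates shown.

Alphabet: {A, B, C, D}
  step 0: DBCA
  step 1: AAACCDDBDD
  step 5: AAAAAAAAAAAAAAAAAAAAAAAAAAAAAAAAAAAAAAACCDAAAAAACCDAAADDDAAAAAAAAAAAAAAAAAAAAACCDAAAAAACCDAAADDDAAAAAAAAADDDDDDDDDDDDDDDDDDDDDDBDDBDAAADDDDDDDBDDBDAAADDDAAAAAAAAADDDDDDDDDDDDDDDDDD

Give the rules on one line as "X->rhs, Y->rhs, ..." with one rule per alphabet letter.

  step 0 ⇒ step 1: DBCA ⇒ AAA·CCD·DBD·D
    A ↦ D
    B ↦ CCD
    C ↦ DBD
    D ↦ AAA

A->D, B->CCD, C->DBD, D->AAA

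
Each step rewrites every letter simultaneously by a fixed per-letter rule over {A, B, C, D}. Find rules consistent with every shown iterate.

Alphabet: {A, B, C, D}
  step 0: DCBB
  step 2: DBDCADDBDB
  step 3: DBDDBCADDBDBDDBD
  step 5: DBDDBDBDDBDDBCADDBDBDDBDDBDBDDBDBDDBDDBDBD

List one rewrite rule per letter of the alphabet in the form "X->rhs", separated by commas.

  step 2 ⇒ step 3: DBDCADDBDB ⇒ DB·D·DB·CA·D·DB·DB·D·DB·D
    A ↦ D
    B ↦ D
    C ↦ CA
    D ↦ DB

A->D, B->D, C->CA, D->DB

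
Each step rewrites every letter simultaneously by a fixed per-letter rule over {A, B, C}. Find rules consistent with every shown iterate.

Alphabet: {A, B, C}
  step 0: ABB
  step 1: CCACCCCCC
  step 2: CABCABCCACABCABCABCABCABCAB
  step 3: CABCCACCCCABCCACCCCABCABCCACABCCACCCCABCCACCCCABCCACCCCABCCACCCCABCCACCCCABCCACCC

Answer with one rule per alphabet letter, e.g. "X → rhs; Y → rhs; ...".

A->CCA, B->CCC, C->CAB

  step 2 ⇒ step 3: CABCABCCACABCABCABCABCABCAB ⇒ CAB·CCA·CCC·CAB·CCA·CCC·CAB·CAB·CCA·CAB·CCA·CCC·CAB·CCA·CCC·CAB·CCA·CCC·CAB·CCA·CCC·CAB·CCA·CCC·CAB·CCA·CCC
    A ↦ CCA
    B ↦ CCC
    C ↦ CAB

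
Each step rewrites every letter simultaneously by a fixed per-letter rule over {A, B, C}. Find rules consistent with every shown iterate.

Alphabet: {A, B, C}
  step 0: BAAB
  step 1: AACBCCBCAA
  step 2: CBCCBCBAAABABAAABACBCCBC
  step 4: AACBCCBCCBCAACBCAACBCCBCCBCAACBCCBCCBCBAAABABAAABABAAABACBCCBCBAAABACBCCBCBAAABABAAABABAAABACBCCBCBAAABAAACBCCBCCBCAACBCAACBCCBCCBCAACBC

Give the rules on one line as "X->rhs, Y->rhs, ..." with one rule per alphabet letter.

A->CBC, B->AA, C->BA

  step 1 ⇒ step 2: AACBCCBCAA ⇒ CBC·CBC·BA·AA·BA·BA·AA·BA·CBC·CBC
    A ↦ CBC
    B ↦ AA
    C ↦ BA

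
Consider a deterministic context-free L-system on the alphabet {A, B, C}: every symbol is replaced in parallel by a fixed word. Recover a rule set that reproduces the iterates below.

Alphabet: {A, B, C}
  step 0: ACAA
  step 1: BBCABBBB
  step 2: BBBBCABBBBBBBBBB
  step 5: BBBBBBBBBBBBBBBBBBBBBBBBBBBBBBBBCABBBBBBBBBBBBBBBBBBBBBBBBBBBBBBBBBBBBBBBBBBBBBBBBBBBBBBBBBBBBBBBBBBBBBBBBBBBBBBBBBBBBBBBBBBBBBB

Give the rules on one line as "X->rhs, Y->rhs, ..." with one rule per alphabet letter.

A->BB, B->BB, C->CA

  step 1 ⇒ step 2: BBCABBBB ⇒ BB·BB·CA·BB·BB·BB·BB·BB
    A ↦ BB
    B ↦ BB
    C ↦ CA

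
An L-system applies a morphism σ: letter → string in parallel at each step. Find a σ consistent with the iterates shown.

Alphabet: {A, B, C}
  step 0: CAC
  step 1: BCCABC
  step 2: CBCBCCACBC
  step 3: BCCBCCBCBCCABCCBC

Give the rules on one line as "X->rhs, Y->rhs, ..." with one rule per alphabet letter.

  step 2 ⇒ step 3: CBCBCCACBC ⇒ BC·C·BC·C·BC·BC·CA·BC·C·BC
    A ↦ CA
    B ↦ C
    C ↦ BC

A->CA, B->C, C->BC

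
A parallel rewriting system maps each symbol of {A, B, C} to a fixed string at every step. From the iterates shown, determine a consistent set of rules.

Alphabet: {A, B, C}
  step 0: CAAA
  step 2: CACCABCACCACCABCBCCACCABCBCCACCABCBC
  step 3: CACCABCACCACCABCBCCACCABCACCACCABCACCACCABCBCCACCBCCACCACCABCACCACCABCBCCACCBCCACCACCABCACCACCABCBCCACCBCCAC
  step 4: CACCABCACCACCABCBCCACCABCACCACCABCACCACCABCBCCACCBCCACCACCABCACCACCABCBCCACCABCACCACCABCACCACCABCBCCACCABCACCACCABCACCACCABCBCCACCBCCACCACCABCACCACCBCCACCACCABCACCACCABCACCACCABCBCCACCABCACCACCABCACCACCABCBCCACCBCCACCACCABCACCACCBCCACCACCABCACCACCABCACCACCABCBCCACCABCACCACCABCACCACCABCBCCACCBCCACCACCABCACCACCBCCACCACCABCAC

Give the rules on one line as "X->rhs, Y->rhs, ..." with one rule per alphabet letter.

A->CAB, B->CBC, C->CAC

  step 3 ⇒ step 4: CACCABCACCACCABCBCCACCABCACCACCABCACCACCABCBCCACCBCCACCACCABCACCACCABCBCCACCBCCACCACCABCACCACCABCBCCACCBCCAC ⇒ CAC·CAB·CAC·CAC·CAB·CBC·CAC·CAB·CAC·CAC·CAB·CAC·CAC·CAB·CBC·CAC·CBC·CAC·CAC·CAB·CAC·CAC·CAB·CBC·CAC·CAB·CAC·CAC·CAB·CAC·CAC·CAB·CBC·CAC·CAB·CAC·CAC·CAB·CAC·CAC·CAB·CBC·CAC·CBC·CAC·CAC·CAB·CAC·CAC·CBC·CAC·CAC·CAB·CAC·CAC·CAB·CAC·CAC·CAB·CBC·CAC·CAB·CAC·CAC·CAB·CAC·CAC·CAB·CBC·CAC·CBC·CAC·CAC·CAB·CAC·CAC·CBC·CAC·CAC·CAB·CAC·CAC·CAB·CAC·CAC·CAB·CBC·CAC·CAB·CAC·CAC·CAB·CAC·CAC·CAB·CBC·CAC·CBC·CAC·CAC·CAB·CAC·CAC·CBC·CAC·CAC·CAB·CAC
    A ↦ CAB
    B ↦ CBC
    C ↦ CAC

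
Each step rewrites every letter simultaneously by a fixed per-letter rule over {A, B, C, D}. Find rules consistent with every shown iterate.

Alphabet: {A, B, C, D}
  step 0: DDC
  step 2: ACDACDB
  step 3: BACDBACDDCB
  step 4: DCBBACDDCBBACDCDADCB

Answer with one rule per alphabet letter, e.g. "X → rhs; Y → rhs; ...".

A->B, B->DCB, C->A, D->CD

  step 3 ⇒ step 4: BACDBACDDCB ⇒ DCB·B·A·CD·DCB·B·A·CD·CD·A·DCB
    A ↦ B
    B ↦ DCB
    C ↦ A
    D ↦ CD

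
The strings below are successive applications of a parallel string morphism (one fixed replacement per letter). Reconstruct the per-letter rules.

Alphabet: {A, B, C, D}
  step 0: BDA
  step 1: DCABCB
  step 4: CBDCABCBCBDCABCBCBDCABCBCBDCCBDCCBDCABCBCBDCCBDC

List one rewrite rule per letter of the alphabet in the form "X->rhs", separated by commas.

  step 0 ⇒ step 1: BDA ⇒ DC·AB·CB
    A ↦ CB
    B ↦ DC
    D ↦ AB
    C ↦ CB  (constrained at step 1)

A->CB, B->DC, C->CB, D->AB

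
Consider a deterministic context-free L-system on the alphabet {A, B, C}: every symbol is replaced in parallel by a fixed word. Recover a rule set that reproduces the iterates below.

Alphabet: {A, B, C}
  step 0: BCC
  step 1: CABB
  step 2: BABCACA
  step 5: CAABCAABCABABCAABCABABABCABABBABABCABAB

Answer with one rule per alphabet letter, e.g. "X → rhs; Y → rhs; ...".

  step 1 ⇒ step 2: CABB ⇒ B·AB·CA·CA
    A ↦ AB
    B ↦ CA
    C ↦ B

A->AB, B->CA, C->B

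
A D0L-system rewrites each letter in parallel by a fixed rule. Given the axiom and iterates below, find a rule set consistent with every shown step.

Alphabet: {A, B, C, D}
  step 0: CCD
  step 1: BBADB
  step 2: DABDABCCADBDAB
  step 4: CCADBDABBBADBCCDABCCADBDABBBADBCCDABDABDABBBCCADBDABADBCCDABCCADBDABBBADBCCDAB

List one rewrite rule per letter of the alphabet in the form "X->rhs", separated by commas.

A->CC, B->DAB, C->B, D->ADB

  step 1 ⇒ step 2: BBADB ⇒ DAB·DAB·CC·ADB·DAB
    A ↦ CC
    B ↦ DAB
    D ↦ ADB
  step 0 ⇒ step 1: CCD ⇒ B·B·ADB
    C ↦ B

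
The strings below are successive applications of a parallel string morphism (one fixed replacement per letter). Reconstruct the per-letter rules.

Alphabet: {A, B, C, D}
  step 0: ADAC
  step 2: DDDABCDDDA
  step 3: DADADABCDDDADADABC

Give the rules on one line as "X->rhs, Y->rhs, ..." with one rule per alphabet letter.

  step 2 ⇒ step 3: DDDABCDDDA ⇒ DA·DA·DA·BC·D·D·DA·DA·DA·BC
    A ↦ BC
    B ↦ D
    C ↦ D
    D ↦ DA

A->BC, B->D, C->D, D->DA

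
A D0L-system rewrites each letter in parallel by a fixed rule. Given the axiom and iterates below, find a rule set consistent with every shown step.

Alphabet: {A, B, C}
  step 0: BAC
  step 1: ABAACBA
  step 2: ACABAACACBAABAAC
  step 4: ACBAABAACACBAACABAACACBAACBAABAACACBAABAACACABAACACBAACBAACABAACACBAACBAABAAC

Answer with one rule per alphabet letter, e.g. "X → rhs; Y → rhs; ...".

  step 1 ⇒ step 2: ABAACBA ⇒ AC·ABA·AC·AC·BA·ABA·AC
    A ↦ AC
    B ↦ ABA
    C ↦ BA

A->AC, B->ABA, C->BA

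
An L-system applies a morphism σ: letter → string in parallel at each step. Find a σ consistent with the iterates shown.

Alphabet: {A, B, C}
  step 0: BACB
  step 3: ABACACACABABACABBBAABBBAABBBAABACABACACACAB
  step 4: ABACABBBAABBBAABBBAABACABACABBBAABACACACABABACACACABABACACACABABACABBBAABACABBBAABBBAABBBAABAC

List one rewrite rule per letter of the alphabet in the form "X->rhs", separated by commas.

  step 3 ⇒ step 4: ABACACACABABACABBBAABBBAABBBAABACABACACACAB ⇒ AB·AC·AB·BBA·AB·BBA·AB·BBA·AB·AC·AB·AC·AB·BBA·AB·AC·AC·AC·AB·AB·AC·AC·AC·AB·AB·AC·AC·AC·AB·AB·AC·AB·BBA·AB·AC·AB·BBA·AB·BBA·AB·BBA·AB·AC
    A ↦ AB
    B ↦ AC
    C ↦ BBA

A->AB, B->AC, C->BBA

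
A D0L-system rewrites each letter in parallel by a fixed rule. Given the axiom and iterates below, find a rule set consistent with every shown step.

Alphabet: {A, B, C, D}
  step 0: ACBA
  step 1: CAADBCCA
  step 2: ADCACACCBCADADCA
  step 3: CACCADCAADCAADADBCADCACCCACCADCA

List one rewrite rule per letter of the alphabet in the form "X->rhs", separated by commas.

A->CA, B->BC, C->AD, D->CC

  step 2 ⇒ step 3: ADCACACCBCADADCA ⇒ CA·CC·AD·CA·AD·CA·AD·AD·BC·AD·CA·CC·CA·CC·AD·CA
    A ↦ CA
    B ↦ BC
    C ↦ AD
    D ↦ CC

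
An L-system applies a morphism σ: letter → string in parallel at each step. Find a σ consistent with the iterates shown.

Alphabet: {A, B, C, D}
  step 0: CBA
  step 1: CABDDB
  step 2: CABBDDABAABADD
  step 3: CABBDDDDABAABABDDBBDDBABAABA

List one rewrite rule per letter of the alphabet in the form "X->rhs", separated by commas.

  step 2 ⇒ step 3: CABBDDABAABADD ⇒ CAB·B·DD·DD·ABA·ABA·B·DD·B·B·DD·B·ABA·ABA
    A ↦ B
    B ↦ DD
    C ↦ CAB
    D ↦ ABA

A->B, B->DD, C->CAB, D->ABA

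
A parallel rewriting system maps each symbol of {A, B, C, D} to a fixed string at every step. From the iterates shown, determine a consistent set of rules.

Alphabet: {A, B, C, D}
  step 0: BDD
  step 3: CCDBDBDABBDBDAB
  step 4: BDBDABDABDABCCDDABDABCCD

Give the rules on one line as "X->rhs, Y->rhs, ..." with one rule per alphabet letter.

  step 3 ⇒ step 4: CCDBDBDABBDBDAB ⇒ BD·BD·AB·D·AB·D·AB·CC·D·D·AB·D·AB·CC·D
    A ↦ CC
    B ↦ D
    C ↦ BD
    D ↦ AB

A->CC, B->D, C->BD, D->AB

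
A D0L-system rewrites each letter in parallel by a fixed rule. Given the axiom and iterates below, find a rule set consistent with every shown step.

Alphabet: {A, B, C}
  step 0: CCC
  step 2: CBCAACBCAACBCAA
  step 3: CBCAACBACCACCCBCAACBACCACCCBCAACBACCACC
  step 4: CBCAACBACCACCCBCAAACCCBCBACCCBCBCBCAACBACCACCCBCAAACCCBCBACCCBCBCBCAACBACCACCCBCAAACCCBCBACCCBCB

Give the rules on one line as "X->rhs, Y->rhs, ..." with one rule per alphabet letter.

  step 3 ⇒ step 4: CBCAACBACCACCCBCAACBACCACCCBCAACBACCACC ⇒ CB·CAA·CB·ACC·ACC·CB·CAA·ACC·CB·CB·ACC·CB·CB·CB·CAA·CB·ACC·ACC·CB·CAA·ACC·CB·CB·ACC·CB·CB·CB·CAA·CB·ACC·ACC·CB·CAA·ACC·CB·CB·ACC·CB·CB
    A ↦ ACC
    B ↦ CAA
    C ↦ CB

A->ACC, B->CAA, C->CB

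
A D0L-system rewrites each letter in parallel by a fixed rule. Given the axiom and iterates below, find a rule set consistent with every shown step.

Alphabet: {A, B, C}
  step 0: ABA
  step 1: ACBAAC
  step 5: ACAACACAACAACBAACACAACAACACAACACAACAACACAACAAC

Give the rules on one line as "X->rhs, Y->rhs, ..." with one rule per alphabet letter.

  step 0 ⇒ step 1: ABA ⇒ AC·BA·AC
    A ↦ AC
    B ↦ BA
    C ↦ A  (constrained at step 1)

A->AC, B->BA, C->A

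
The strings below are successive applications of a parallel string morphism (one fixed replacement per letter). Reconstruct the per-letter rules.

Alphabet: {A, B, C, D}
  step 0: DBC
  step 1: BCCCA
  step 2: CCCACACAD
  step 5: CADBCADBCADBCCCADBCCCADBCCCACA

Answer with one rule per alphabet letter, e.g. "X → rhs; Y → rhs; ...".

A->D, B->CC, C->CA, D->B

  step 1 ⇒ step 2: BCCCA ⇒ CC·CA·CA·CA·D
    A ↦ D
    B ↦ CC
    C ↦ CA
  step 0 ⇒ step 1: DBC ⇒ B·CC·CA
    D ↦ B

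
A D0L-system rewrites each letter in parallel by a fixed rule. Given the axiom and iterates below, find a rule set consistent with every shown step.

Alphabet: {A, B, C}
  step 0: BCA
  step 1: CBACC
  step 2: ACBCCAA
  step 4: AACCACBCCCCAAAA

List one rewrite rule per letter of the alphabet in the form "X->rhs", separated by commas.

A->CC, B->CB, C->A

  step 1 ⇒ step 2: CBACC ⇒ A·CB·CC·A·A
    A ↦ CC
    B ↦ CB
    C ↦ A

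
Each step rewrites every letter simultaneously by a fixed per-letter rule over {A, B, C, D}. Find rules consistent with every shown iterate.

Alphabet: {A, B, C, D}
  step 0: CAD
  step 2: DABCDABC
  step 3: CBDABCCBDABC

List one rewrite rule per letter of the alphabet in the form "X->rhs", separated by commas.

A->B, B->DA, C->BC, D->C

  step 2 ⇒ step 3: DABCDABC ⇒ C·B·DA·BC·C·B·DA·BC
    A ↦ B
    B ↦ DA
    C ↦ BC
    D ↦ C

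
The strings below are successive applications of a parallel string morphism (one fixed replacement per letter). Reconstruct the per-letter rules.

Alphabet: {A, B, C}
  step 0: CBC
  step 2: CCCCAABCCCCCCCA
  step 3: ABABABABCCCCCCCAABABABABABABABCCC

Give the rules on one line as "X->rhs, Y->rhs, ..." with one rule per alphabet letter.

A->CCC, B->CA, C->AB

  step 2 ⇒ step 3: CCCCAABCCCCCCCA ⇒ AB·AB·AB·AB·CCC·CCC·CA·AB·AB·AB·AB·AB·AB·AB·CCC
    A ↦ CCC
    B ↦ CA
    C ↦ AB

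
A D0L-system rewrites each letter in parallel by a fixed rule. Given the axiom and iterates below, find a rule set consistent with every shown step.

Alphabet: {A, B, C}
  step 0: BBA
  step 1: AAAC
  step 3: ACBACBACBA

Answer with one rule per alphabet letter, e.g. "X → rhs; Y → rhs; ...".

A->AC, B->A, C->B

  step 0 ⇒ step 1: BBA ⇒ A·A·AC
    A ↦ AC
    B ↦ A
    C ↦ B  (constrained at step 1)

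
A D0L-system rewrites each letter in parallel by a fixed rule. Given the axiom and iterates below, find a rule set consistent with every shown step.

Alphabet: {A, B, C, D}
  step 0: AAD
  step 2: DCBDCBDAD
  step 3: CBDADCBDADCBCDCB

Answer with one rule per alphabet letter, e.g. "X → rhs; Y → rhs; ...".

  step 2 ⇒ step 3: DCBDCBDAD ⇒ CB·D·AD·CB·D·AD·CB·CD·CB
    A ↦ CD
    B ↦ AD
    C ↦ D
    D ↦ CB

A->CD, B->AD, C->D, D->CB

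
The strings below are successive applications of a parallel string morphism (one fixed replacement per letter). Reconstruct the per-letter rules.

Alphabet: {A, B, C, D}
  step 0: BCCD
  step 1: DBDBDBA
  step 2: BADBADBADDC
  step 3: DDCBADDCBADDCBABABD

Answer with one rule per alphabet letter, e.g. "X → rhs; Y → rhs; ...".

A->DC, B->D, C->BD, D->BA

  step 2 ⇒ step 3: BADBADBADDC ⇒ D·DC·BA·D·DC·BA·D·DC·BA·BA·BD
    A ↦ DC
    B ↦ D
    C ↦ BD
    D ↦ BA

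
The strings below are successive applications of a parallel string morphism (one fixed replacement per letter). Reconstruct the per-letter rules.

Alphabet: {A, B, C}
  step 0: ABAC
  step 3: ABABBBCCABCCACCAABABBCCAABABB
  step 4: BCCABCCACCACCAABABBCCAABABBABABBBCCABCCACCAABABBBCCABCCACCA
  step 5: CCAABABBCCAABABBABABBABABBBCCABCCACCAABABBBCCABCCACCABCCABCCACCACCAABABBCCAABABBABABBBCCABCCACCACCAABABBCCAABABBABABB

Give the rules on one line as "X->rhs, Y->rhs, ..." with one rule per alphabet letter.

  step 4 ⇒ step 5: BCCABCCACCACCAABABBCCAABABBABABBBCCABCCACCAABABBBCCABCCACCA ⇒ CCA·AB·AB·B·CCA·AB·AB·B·AB·AB·B·AB·AB·B·B·CCA·B·CCA·CCA·AB·AB·B·B·CCA·B·CCA·CCA·B·CCA·B·CCA·CCA·CCA·AB·AB·B·CCA·AB·AB·B·AB·AB·B·B·CCA·B·CCA·CCA·CCA·AB·AB·B·CCA·AB·AB·B·AB·AB·B
    A ↦ B
    B ↦ CCA
    C ↦ AB

A->B, B->CCA, C->AB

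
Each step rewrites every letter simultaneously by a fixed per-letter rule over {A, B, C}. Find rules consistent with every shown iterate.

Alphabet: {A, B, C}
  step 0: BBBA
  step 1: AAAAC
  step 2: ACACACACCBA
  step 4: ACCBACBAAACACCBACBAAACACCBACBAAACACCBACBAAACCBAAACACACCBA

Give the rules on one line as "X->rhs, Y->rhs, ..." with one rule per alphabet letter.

  step 1 ⇒ step 2: AAAAC ⇒ AC·AC·AC·AC·CBA
    A ↦ AC
    C ↦ CBA
  step 0 ⇒ step 1: BBBA ⇒ A·A·A·AC
    B ↦ A

A->AC, B->A, C->CBA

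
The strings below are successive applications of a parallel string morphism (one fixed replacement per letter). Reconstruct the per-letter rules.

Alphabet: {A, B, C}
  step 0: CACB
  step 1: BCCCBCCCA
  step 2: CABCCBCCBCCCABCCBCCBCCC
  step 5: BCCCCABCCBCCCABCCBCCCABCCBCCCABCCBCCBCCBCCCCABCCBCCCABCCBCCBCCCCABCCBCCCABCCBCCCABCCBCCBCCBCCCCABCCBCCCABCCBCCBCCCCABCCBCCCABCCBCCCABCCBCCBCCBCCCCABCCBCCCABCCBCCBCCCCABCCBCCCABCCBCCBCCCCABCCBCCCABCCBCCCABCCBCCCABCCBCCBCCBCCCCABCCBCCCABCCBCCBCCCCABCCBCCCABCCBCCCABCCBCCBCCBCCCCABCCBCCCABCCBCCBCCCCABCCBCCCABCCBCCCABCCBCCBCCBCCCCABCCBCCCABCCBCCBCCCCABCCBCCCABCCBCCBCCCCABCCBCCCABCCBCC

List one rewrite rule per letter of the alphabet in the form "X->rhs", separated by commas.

  step 1 ⇒ step 2: BCCCBCCCA ⇒ CA·BCC·BCC·BCC·CA·BCC·BCC·BCC·C
    A ↦ C
    B ↦ CA
    C ↦ BCC

A->C, B->CA, C->BCC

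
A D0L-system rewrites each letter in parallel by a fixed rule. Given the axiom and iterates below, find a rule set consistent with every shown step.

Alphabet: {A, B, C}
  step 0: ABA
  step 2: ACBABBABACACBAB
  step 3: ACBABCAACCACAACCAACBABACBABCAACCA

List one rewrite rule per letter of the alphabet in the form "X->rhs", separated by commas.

A->AC, B->CA, C->BAB

  step 2 ⇒ step 3: ACBABBABACACBAB ⇒ AC·BAB·CA·AC·CA·CA·AC·CA·AC·BAB·AC·BAB·CA·AC·CA
    A ↦ AC
    B ↦ CA
    C ↦ BAB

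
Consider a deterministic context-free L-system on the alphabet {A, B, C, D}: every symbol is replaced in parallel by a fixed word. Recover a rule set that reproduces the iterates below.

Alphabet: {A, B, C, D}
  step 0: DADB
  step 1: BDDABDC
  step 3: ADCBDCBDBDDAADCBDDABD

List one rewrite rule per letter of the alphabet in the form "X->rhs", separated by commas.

A->DA, B->C, C->AD, D->BD

  step 0 ⇒ step 1: DADB ⇒ BD·DA·BD·C
    A ↦ DA
    B ↦ C
    D ↦ BD
    C ↦ AD  (constrained at step 1)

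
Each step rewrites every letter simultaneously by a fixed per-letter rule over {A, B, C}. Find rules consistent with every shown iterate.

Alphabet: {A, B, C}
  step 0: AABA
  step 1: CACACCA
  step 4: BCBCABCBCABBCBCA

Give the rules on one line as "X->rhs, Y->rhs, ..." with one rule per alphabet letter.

  step 0 ⇒ step 1: AABA ⇒ CA·CA·C·CA
    A ↦ CA
    B ↦ C
    C ↦ B  (constrained at step 1)

A->CA, B->C, C->B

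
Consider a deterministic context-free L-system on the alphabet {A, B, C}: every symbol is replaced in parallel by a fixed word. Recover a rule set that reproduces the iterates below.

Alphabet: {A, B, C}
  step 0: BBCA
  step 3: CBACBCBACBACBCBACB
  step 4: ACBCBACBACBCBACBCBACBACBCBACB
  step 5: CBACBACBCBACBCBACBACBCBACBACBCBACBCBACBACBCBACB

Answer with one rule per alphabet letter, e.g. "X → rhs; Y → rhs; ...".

  step 4 ⇒ step 5: ACBCBACBACBCBACBCBACBACBCBACB ⇒ CB·A·CB·A·CB·CB·A·CB·CB·A·CB·A·CB·CB·A·CB·A·CB·CB·A·CB·CB·A·CB·A·CB·CB·A·CB
    A ↦ CB
    B ↦ CB
    C ↦ A

A->CB, B->CB, C->A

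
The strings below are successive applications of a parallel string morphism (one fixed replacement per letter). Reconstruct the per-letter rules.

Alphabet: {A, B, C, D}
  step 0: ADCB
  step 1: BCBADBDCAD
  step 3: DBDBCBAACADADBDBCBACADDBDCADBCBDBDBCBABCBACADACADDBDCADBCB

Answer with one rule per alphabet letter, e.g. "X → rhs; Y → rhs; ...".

A->BCB, B->CAD, C->DBD, D->A

  step 0 ⇒ step 1: ADCB ⇒ BCB·A·DBD·CAD
    A ↦ BCB
    B ↦ CAD
    C ↦ DBD
    D ↦ A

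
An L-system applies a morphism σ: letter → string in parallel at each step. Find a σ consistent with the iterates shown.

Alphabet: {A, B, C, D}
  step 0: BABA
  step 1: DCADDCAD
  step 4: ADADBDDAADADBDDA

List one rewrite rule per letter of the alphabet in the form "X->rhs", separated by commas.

  step 0 ⇒ step 1: BABA ⇒ DCA·D·DCA·D
    A ↦ D
    B ↦ DCA
    C ↦ DB  (constrained at step 1)
    D ↦ A  (constrained at step 1)

A->D, B->DCA, C->DB, D->A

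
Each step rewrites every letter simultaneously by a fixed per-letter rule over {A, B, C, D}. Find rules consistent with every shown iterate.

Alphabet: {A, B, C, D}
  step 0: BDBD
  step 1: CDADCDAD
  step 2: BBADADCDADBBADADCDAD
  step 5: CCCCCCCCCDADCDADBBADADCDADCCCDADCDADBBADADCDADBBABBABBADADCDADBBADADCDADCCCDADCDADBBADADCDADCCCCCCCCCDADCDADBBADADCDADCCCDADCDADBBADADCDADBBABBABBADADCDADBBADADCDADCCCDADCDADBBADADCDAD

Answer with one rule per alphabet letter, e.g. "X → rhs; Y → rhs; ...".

  step 1 ⇒ step 2: CDADCDAD ⇒ BBA·DAD·C·DAD·BBA·DAD·C·DAD
    A ↦ C
    C ↦ BBA
    D ↦ DAD
  step 0 ⇒ step 1: BDBD ⇒ C·DAD·C·DAD
    B ↦ C

A->C, B->C, C->BBA, D->DAD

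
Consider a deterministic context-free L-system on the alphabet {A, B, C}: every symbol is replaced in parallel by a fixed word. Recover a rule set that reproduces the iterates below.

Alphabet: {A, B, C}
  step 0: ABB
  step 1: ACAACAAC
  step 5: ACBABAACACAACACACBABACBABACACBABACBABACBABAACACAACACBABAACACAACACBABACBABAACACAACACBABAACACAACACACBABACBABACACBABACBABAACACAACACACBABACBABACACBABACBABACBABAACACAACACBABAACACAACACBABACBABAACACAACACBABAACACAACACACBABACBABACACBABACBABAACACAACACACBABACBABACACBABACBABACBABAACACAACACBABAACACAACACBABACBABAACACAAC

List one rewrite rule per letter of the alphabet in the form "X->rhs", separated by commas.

  step 0 ⇒ step 1: ABB ⇒ AC·AAC·AAC
    A ↦ AC
    B ↦ AAC
    C ↦ BAB  (constrained at step 1)

A->AC, B->AAC, C->BAB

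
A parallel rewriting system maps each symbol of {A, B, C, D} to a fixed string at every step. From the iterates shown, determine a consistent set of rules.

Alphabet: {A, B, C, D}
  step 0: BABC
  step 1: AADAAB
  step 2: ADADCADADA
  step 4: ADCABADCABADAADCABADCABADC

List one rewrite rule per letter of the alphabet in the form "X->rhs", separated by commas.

A->AD, B->A, C->AB, D->C

  step 1 ⇒ step 2: AADAAB ⇒ AD·AD·C·AD·AD·A
    A ↦ AD
    B ↦ A
    D ↦ C
  step 0 ⇒ step 1: BABC ⇒ A·AD·A·AB
    C ↦ AB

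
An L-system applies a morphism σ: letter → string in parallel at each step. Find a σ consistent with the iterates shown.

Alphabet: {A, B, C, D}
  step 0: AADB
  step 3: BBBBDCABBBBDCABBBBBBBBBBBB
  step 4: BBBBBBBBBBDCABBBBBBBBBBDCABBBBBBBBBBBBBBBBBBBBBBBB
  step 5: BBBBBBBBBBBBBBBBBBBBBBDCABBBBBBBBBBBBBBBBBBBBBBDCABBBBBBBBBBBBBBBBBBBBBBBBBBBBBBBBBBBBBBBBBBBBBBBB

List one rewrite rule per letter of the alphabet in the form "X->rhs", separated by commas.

  step 4 ⇒ step 5: BBBBBBBBBBDCABBBBBBBBBBDCABBBBBBBBBBBBBBBBBBBBBBBB ⇒ BB·BB·BB·BB·BB·BB·BB·BB·BB·BB·B·BD·CA·BB·BB·BB·BB·BB·BB·BB·BB·BB·BB·B·BD·CA·BB·BB·BB·BB·BB·BB·BB·BB·BB·BB·BB·BB·BB·BB·BB·BB·BB·BB·BB·BB·BB·BB·BB·BB
    A ↦ CA
    B ↦ BB
    C ↦ BD
    D ↦ B

A->CA, B->BB, C->BD, D->B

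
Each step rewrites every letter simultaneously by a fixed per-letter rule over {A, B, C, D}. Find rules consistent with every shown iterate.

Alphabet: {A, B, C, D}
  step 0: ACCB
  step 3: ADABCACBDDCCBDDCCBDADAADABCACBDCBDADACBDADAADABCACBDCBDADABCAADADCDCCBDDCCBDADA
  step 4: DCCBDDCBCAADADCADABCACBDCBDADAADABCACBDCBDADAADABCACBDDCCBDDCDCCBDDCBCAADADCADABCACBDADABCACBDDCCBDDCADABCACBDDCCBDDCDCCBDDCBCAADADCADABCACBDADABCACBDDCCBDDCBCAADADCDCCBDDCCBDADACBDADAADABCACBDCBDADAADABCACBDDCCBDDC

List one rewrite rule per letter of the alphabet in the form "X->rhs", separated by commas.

  step 3 ⇒ step 4: ADABCACBDDCCBDDCCBDADAADABCACBDCBDADACBDADAADABCACBDCBDADABCAADADCDCCBDDCCBDADA ⇒ DC·CBD·DC·BCA·ADA·DC·ADA·BCA·CBD·CBD·ADA·ADA·BCA·CBD·CBD·ADA·ADA·BCA·CBD·DC·CBD·DC·DC·CBD·DC·BCA·ADA·DC·ADA·BCA·CBD·ADA·BCA·CBD·DC·CBD·DC·ADA·BCA·CBD·DC·CBD·DC·DC·CBD·DC·BCA·ADA·DC·ADA·BCA·CBD·ADA·BCA·CBD·DC·CBD·DC·BCA·ADA·DC·DC·CBD·DC·CBD·ADA·CBD·ADA·ADA·BCA·CBD·CBD·ADA·ADA·BCA·CBD·DC·CBD·DC
    A ↦ DC
    B ↦ BCA
    C ↦ ADA
    D ↦ CBD

A->DC, B->BCA, C->ADA, D->CBD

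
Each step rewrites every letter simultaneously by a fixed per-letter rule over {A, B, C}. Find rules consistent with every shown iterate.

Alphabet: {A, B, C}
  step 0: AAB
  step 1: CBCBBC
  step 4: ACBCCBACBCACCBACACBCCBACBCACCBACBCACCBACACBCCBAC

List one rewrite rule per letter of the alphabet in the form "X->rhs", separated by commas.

A->CB, B->BC, C->AC

  step 0 ⇒ step 1: AAB ⇒ CB·CB·BC
    A ↦ CB
    B ↦ BC
    C ↦ AC  (constrained at step 1)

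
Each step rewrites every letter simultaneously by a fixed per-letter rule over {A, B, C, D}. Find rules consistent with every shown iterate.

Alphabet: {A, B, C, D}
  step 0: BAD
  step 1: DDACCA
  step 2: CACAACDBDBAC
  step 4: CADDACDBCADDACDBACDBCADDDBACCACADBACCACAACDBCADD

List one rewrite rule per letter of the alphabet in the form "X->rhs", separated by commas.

A->AC, B->DD, C->DB, D->CA

  step 1 ⇒ step 2: DDACCA ⇒ CA·CA·AC·DB·DB·AC
    A ↦ AC
    C ↦ DB
    D ↦ CA
  step 0 ⇒ step 1: BAD ⇒ DD·AC·CA
    B ↦ DD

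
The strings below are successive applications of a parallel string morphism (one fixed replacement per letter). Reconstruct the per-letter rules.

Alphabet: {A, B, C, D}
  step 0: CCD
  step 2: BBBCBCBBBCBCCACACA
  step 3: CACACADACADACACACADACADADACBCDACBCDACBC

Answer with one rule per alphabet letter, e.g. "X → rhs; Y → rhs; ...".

  step 2 ⇒ step 3: BBBCBCBBBCBCCACACA ⇒ CA·CA·CA·DA·CA·DA·CA·CA·CA·DA·CA·DA·DA·CBC·DA·CBC·DA·CBC
    A ↦ CBC
    B ↦ CA
    C ↦ DA
    D ↦ BBB  (constrained at step 0)

A->CBC, B->CA, C->DA, D->BBB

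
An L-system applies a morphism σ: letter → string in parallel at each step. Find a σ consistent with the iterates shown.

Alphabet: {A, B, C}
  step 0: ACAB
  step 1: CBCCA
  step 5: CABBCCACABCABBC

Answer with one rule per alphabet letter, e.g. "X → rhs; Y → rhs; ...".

  step 0 ⇒ step 1: ACAB ⇒ C·B·C·CA
    A ↦ C
    B ↦ CA
    C ↦ B

A->C, B->CA, C->B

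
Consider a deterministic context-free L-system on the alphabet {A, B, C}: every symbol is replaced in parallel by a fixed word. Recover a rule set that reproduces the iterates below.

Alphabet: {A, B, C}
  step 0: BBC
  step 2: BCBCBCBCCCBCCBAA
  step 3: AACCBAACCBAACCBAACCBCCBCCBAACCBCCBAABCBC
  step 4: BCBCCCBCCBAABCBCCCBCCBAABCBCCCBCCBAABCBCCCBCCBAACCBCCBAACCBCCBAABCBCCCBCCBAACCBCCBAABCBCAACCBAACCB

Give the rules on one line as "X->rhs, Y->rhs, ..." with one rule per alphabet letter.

  step 3 ⇒ step 4: AACCBAACCBAACCBAACCBCCBCCBAACCBCCBAABCBC ⇒ BC·BC·CCB·CCB·AA·BC·BC·CCB·CCB·AA·BC·BC·CCB·CCB·AA·BC·BC·CCB·CCB·AA·CCB·CCB·AA·CCB·CCB·AA·BC·BC·CCB·CCB·AA·CCB·CCB·AA·BC·BC·AA·CCB·AA·CCB
    A ↦ BC
    B ↦ AA
    C ↦ CCB

A->BC, B->AA, C->CCB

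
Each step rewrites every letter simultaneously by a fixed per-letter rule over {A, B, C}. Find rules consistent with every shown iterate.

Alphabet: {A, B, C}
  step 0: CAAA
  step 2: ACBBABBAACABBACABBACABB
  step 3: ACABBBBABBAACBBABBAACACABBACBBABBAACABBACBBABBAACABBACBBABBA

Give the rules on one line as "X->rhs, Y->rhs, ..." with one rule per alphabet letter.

  step 2 ⇒ step 3: ACBBABBAACABBACABBACABB ⇒ AC·ABB·BBA·BBA·AC·BBA·BBA·AC·AC·ABB·AC·BBA·BBA·AC·ABB·AC·BBA·BBA·AC·ABB·AC·BBA·BBA
    A ↦ AC
    B ↦ BBA
    C ↦ ABB

A->AC, B->BBA, C->ABB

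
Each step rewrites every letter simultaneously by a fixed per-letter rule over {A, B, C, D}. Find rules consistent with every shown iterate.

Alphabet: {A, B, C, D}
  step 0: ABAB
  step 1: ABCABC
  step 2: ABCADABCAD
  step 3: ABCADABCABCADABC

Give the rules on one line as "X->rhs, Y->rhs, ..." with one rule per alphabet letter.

A->AB, B->C, C->AD, D->C

  step 2 ⇒ step 3: ABCADABCAD ⇒ AB·C·AD·AB·C·AB·C·AD·AB·C
    A ↦ AB
    B ↦ C
    C ↦ AD
    D ↦ C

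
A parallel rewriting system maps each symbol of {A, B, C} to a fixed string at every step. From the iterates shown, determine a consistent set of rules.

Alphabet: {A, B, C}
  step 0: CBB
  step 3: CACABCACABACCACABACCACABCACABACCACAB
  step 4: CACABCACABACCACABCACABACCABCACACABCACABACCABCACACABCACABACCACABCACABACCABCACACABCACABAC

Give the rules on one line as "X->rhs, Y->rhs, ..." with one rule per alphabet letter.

A->CAB, B->AC, C->CA

  step 3 ⇒ step 4: CACABCACABACCACABACCACABCACABACCACAB ⇒ CA·CAB·CA·CAB·AC·CA·CAB·CA·CAB·AC·CAB·CA·CA·CAB·CA·CAB·AC·CAB·CA·CA·CAB·CA·CAB·AC·CA·CAB·CA·CAB·AC·CAB·CA·CA·CAB·CA·CAB·AC
    A ↦ CAB
    B ↦ AC
    C ↦ CA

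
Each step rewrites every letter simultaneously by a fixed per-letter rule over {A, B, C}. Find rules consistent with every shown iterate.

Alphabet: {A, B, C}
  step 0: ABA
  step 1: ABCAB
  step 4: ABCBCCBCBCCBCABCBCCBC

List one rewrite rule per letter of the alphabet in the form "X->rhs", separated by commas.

  step 0 ⇒ step 1: ABA ⇒ AB·C·AB
    A ↦ AB
    B ↦ C
    C ↦ BC  (constrained at step 1)

A->AB, B->C, C->BC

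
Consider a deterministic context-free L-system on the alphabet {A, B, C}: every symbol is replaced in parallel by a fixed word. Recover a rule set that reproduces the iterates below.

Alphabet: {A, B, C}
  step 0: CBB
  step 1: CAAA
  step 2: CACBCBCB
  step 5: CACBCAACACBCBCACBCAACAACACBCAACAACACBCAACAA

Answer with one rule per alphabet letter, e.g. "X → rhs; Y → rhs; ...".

  step 1 ⇒ step 2: CAAA ⇒ CA·CB·CB·CB
    A ↦ CB
    C ↦ CA
  step 0 ⇒ step 1: CBB ⇒ CA·A·A
    B ↦ A

A->CB, B->A, C->CA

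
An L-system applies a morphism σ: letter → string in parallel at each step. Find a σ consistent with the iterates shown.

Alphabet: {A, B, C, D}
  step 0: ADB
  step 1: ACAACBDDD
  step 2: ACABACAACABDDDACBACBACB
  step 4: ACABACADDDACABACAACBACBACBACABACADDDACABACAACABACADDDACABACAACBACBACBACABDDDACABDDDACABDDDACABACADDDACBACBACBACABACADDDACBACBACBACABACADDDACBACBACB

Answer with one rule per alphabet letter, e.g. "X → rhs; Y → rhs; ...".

  step 1 ⇒ step 2: ACAACBDDD ⇒ ACA·B·ACA·ACA·B·DDD·ACB·ACB·ACB
    A ↦ ACA
    B ↦ DDD
    C ↦ B
    D ↦ ACB

A->ACA, B->DDD, C->B, D->ACB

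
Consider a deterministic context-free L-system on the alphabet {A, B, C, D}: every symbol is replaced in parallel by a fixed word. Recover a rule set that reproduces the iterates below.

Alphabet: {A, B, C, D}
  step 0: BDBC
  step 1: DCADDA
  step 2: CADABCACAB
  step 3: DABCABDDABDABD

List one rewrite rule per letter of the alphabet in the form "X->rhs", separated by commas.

  step 2 ⇒ step 3: CADABCACAB ⇒ DA·B·CA·B·D·DA·B·DA·B·D
    A ↦ B
    B ↦ D
    C ↦ DA
    D ↦ CA

A->B, B->D, C->DA, D->CA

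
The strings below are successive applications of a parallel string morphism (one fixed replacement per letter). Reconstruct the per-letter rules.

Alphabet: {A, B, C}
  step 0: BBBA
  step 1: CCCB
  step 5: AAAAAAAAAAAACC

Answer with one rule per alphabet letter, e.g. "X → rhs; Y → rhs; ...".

  step 0 ⇒ step 1: BBBA ⇒ C·C·C·B
    A ↦ B
    B ↦ C
    C ↦ AA  (constrained at step 1)

A->B, B->C, C->AA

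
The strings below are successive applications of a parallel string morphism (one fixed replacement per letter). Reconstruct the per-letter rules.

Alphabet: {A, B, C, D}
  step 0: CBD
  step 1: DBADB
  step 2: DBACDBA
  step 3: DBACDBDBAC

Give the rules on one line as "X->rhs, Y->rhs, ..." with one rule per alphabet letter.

  step 2 ⇒ step 3: DBACDBA ⇒ DB·A·C·DB·DB·A·C
    A ↦ C
    B ↦ A
    C ↦ DB
    D ↦ DB

A->C, B->A, C->DB, D->DB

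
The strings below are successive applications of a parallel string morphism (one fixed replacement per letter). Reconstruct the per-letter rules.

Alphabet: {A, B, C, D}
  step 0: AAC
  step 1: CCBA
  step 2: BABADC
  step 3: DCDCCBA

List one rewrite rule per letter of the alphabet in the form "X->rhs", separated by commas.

  step 2 ⇒ step 3: BABADC ⇒ D·C·D·C·C·BA
    A ↦ C
    B ↦ D
    C ↦ BA
    D ↦ C

A->C, B->D, C->BA, D->C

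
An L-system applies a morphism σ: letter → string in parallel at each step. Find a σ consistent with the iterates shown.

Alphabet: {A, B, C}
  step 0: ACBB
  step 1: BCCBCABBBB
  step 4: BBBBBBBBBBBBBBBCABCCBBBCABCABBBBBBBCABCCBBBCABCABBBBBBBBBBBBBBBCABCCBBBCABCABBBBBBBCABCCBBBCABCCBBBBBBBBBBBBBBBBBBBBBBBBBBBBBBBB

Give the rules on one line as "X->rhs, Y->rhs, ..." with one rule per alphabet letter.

A->BCC, B->BB, C->BCA

  step 0 ⇒ step 1: ACBB ⇒ BCC·BCA·BB·BB
    A ↦ BCC
    B ↦ BB
    C ↦ BCA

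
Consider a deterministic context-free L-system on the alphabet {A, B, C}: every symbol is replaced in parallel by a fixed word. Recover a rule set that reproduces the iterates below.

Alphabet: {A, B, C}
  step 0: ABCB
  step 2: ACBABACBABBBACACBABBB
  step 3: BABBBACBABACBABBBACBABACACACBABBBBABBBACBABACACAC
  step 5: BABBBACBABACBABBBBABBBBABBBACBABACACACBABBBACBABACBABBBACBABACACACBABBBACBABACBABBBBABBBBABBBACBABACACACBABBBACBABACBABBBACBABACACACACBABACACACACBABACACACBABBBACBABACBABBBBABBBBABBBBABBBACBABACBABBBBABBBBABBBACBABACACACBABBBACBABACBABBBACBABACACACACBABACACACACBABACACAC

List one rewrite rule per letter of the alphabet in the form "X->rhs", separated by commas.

A->BAB, B->AC, C->BB

  step 2 ⇒ step 3: ACBABACBABBBACACBABBB ⇒ BAB·BB·AC·BAB·AC·BAB·BB·AC·BAB·AC·AC·AC·BAB·BB·BAB·BB·AC·BAB·AC·AC·AC
    A ↦ BAB
    B ↦ AC
    C ↦ BB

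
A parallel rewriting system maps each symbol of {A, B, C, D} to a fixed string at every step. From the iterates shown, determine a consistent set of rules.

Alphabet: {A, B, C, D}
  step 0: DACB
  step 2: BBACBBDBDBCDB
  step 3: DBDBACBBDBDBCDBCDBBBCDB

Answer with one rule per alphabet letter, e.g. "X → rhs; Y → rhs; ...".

A->AC, B->DB, C->BB, D->C

  step 2 ⇒ step 3: BBACBBDBDBCDB ⇒ DB·DB·AC·BB·DB·DB·C·DB·C·DB·BB·C·DB
    A ↦ AC
    B ↦ DB
    C ↦ BB
    D ↦ C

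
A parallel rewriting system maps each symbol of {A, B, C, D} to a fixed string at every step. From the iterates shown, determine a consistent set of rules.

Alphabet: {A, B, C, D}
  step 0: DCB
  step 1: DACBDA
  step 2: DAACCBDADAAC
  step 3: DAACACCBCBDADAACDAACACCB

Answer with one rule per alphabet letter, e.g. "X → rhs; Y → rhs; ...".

  step 2 ⇒ step 3: DAACCBDADAAC ⇒ DA·AC·AC·CB·CB·DA·DA·AC·DA·AC·AC·CB
    A ↦ AC
    B ↦ DA
    C ↦ CB
    D ↦ DA

A->AC, B->DA, C->CB, D->DA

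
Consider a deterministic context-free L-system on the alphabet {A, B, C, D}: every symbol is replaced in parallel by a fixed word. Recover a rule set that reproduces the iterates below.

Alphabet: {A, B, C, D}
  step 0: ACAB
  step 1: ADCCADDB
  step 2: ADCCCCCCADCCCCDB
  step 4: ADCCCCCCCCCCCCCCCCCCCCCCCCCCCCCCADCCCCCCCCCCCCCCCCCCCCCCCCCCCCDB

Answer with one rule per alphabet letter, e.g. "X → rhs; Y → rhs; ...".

A->AD, B->DB, C->CC, D->CC

  step 1 ⇒ step 2: ADCCADDB ⇒ AD·CC·CC·CC·AD·CC·CC·DB
    A ↦ AD
    B ↦ DB
    C ↦ CC
    D ↦ CC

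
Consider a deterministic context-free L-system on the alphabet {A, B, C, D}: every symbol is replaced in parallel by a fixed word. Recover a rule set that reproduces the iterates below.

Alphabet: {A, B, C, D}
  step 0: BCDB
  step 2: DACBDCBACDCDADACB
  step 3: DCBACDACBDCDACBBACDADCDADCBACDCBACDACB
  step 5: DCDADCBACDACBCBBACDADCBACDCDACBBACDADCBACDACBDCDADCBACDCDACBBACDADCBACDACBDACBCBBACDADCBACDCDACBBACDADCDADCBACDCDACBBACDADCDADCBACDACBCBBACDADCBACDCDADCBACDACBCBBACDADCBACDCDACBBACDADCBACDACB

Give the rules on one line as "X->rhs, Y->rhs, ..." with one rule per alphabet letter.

A->BAC, B->CB, C->DA, D->DC

  step 2 ⇒ step 3: DACBDCBACDCDADACB ⇒ DC·BAC·DA·CB·DC·DA·CB·BAC·DA·DC·DA·DC·BAC·DC·BAC·DA·CB
    A ↦ BAC
    B ↦ CB
    C ↦ DA
    D ↦ DC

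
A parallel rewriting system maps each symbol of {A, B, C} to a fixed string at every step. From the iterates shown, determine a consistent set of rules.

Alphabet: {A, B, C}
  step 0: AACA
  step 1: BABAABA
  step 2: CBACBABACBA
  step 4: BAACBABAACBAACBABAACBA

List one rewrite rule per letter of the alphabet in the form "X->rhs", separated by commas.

  step 1 ⇒ step 2: BABAABA ⇒ C·BA·C·BA·BA·C·BA
    A ↦ BA
    B ↦ C
  step 0 ⇒ step 1: AACA ⇒ BA·BA·A·BA
    C ↦ A

A->BA, B->C, C->A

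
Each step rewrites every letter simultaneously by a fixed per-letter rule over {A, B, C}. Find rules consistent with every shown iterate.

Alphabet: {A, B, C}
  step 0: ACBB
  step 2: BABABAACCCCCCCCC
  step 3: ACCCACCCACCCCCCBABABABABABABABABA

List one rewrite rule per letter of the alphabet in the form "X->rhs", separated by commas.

  step 2 ⇒ step 3: BABABAACCCCCCCCC ⇒ A·CCC·A·CCC·A·CCC·CCC·BA·BA·BA·BA·BA·BA·BA·BA·BA
    A ↦ CCC
    B ↦ A
    C ↦ BA

A->CCC, B->A, C->BA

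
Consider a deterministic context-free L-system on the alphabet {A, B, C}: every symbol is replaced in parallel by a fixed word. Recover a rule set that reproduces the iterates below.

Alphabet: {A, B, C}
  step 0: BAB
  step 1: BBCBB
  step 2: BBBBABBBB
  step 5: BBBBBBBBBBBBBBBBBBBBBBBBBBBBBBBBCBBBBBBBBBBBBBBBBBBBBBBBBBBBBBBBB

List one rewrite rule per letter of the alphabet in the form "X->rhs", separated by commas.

  step 1 ⇒ step 2: BBCBB ⇒ BB·BB·A·BB·BB
    B ↦ BB
    C ↦ A
  step 0 ⇒ step 1: BAB ⇒ BB·C·BB
    A ↦ C

A->C, B->BB, C->A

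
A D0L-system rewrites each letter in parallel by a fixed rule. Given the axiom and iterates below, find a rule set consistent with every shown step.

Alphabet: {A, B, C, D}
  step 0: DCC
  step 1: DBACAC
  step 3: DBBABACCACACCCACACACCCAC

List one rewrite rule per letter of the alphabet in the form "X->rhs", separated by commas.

  step 0 ⇒ step 1: DCC ⇒ DB·AC·AC
    C ↦ AC
    D ↦ DB
    A ↦ CC  (constrained at step 1)
    B ↦ BA  (constrained at step 1)

A->CC, B->BA, C->AC, D->DB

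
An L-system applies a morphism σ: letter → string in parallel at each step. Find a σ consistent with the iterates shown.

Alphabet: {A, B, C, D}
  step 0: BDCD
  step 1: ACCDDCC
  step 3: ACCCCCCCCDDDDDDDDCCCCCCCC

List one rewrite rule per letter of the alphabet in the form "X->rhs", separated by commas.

A->B, B->A, C->DD, D->CC

  step 0 ⇒ step 1: BDCD ⇒ A·CC·DD·CC
    B ↦ A
    C ↦ DD
    D ↦ CC
    A ↦ B  (constrained at step 1)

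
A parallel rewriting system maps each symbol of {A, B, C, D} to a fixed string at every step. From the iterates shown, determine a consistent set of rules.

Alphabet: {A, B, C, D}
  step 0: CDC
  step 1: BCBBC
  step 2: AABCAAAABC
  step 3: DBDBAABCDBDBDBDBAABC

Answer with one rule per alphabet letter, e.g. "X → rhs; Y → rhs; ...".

  step 2 ⇒ step 3: AABCAAAABC ⇒ DB·DB·AA·BC·DB·DB·DB·DB·AA·BC
    A ↦ DB
    B ↦ AA
    C ↦ BC
  step 0 ⇒ step 1: CDC ⇒ BC·B·BC
    D ↦ B

A->DB, B->AA, C->BC, D->B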